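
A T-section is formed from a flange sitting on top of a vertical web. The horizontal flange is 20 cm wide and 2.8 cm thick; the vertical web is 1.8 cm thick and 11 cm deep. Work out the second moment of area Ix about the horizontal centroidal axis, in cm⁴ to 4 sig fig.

Ix ≈ 932.7 cm⁴

Treat the section as a set of non-overlapping primitives; coordinates are from the bounding-box lower-left.
Flange: 20 × 2.8, A = 56 cm², y = 12.4 cm, Ī = 36.5867 cm⁴.
Web: 1.8 × 11, A = 19.8 cm², y = 5.5 cm, Ī = 199.65 cm⁴.
Centroid: ȳ = ΣA·y / ΣA = 10.5976 cm.
Transfer each piece to the horizontal centroidal axis using Ī + A·d² with d = y − 10.5976:
  flange: d = 1.80237 cm → contributes +218.506 cm⁴
  web: d = -5.09763 cm → contributes +714.169 cm⁴
Total I = 932.674 cm⁴.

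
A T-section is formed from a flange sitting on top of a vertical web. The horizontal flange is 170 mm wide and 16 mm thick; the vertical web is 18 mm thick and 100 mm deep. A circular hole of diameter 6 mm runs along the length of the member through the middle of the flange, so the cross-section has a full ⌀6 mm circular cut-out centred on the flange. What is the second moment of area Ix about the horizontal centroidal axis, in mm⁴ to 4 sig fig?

Split into non-overlapping primitives; take the origin at the lower-left of the bounding box.
Flange: 170 × 16, A = 2 720 mm², y = 108 mm, Ī = 58026.7 mm⁴.
Web: 18 × 100, A = 1 800 mm², y = 50 mm, Ī = 1 500 000 mm⁴.
Hole (subtracted): ⌀6, A = 28.2743 mm², y = 108 mm, Ī = 63.6173 mm⁴.
Centroid: ȳ = ΣA·y / ΣA = 84.7573 mm.
Transfer each piece to the horizontal centroidal axis using Ī + A·d² with d = y − 84.7573:
  flange: d = 23.2427 mm → contributes +1 527 438 mm⁴
  web: d = -34.7573 mm → contributes +3 674 521 mm⁴
  hole: d = 23.2427 mm → contributes −15338.1 mm⁴
Total I = 5 186 621 mm⁴.

Ix ≈ 5.187 × 10⁶ mm⁴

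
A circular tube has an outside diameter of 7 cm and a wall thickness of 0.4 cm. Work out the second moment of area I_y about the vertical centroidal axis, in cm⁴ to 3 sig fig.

I_y ≈ 45.3 cm⁴

Break the section into simple shapes (no overlaps), measuring from the bottom-left corner of the bounding box.
Outer circle: ⌀7, A = 38.485 cm², x = 3.5 cm, Ī = 117.86 cm⁴.
Bore (subtracted): ⌀6.2, A = 30.191 cm², x = 3.5 cm, Ī = 72.533 cm⁴.
By symmetry the centroid is at mid-width, x̄ = 3.5 cm.
All pieces are centred on the vertical centroidal axis, so I = ΣĪ (holes subtracted) = 45.326 cm⁴.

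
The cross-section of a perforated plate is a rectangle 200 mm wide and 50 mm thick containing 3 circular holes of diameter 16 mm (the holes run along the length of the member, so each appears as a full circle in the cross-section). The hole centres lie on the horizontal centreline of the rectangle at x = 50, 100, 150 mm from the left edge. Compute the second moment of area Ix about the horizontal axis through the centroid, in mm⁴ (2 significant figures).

Ix ≈ 2.1 × 10⁶ mm⁴

Treat the section as a set of non-overlapping primitives; coordinates are from the bounding-box lower-left.
Plate: 200 × 50, A = 10 000 mm², y = 25 mm, Ī = 2 083 333 mm⁴.
Hole 1 (subtracted): ⌀16, A = 201.1 mm², y = 25 mm, Ī = 3 217 mm⁴.
Hole 2 (subtracted): ⌀16, A = 201.1 mm², y = 25 mm, Ī = 3 217 mm⁴.
Hole 3 (subtracted): ⌀16, A = 201.1 mm², y = 25 mm, Ī = 3 217 mm⁴.
By symmetry the centroid is at mid-height, ȳ = 25 mm.
All pieces are centred on the horizontal axis through the centroid, so I = ΣĪ (holes subtracted) = 2 073 682 mm⁴.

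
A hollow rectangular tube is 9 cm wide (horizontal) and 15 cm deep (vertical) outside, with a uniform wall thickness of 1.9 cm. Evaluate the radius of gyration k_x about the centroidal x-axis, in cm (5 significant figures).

Treat the section as a set of non-overlapping primitives; coordinates are from the bounding-box lower-left.
Outer rectangle: 9 × 15, A = 135 cm², y = 7.5 cm, Ī = 2531.25 cm⁴.
Inner void (subtracted): 5.2 × 11.2, A = 58.24 cm², y = 7.5 cm, Ī = 608.8021 cm⁴.
By symmetry the centroid is at mid-height, ȳ = 7.5 cm.
All pieces are centred on the centroidal x-axis, so I = ΣĪ (holes subtracted) = 1922.448 cm⁴.
Radius of gyration: k = √(I/A) = √(1922.448 / 76.76) = 5.00449 cm.

k_x ≈ 5.0045 cm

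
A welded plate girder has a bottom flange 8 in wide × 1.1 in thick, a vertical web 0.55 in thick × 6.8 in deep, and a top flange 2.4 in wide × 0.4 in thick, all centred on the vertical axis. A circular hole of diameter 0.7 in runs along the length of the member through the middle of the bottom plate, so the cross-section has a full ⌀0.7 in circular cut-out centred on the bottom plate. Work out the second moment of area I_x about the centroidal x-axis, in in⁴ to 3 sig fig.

Decompose the section into non-overlapping parts with the origin at the bottom-left of its bounding rectangle.
Bottom plate: 8 × 1.1, A = 8.8 in², y = 0.55 in, Ī = 0.88733 in⁴.
Web plate: 0.55 × 6.8, A = 3.74 in², y = 4.5 in, Ī = 14.411 in⁴.
Top plate: 2.4 × 0.4, A = 0.96 in², y = 8.1 in, Ī = 0.0128 in⁴.
Hole (subtracted): ⌀0.7, A = 0.38485 in², y = 0.55 in, Ī = 0.011786 in⁴.
Centroid: ȳ = ΣA·y / ΣA = 2.229 in.
Transfer each piece to the centroidal x-axis using Ī + A·d² with d = y − 2.229:
  bottom plate: d = -1.679 in → contributes +25.696 in⁴
  web plate: d = 2.271 in → contributes +33.699 in⁴
  top plate: d = 5.871 in → contributes +33.102 in⁴
  hole: d = -1.679 in → contributes −1.0967 in⁴
Total I = 91.401 in⁴.

I_x ≈ 91.4 in⁴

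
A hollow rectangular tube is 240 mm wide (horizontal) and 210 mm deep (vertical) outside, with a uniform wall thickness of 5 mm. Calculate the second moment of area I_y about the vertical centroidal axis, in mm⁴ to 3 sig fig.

Split into non-overlapping primitives; take the origin at the lower-left of the bounding box.
Outer rectangle: 240 × 210, A = 50 400 mm², x = 120 mm, Ī = 241 920 000 mm⁴.
Inner void (subtracted): 230 × 200, A = 46 000 mm², x = 120 mm, Ī = 202 783 333 mm⁴.
By symmetry the centroid is at mid-width, x̄ = 120 mm.
All pieces are centred on the vertical centroidal axis, so I = ΣĪ (holes subtracted) = 39 136 667 mm⁴.

I_y ≈ 3.91 × 10⁷ mm⁴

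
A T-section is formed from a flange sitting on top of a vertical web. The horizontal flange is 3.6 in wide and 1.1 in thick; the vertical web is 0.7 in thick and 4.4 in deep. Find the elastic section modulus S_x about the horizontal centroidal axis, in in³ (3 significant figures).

Split into non-overlapping primitives; take the origin at the lower-left of the bounding box.
Flange: 3.6 × 1.1, A = 3.96 in², y = 4.95 in, Ī = 0.3993 in⁴.
Web: 0.7 × 4.4, A = 3.08 in², y = 2.2 in, Ī = 4.9691 in⁴.
Centroid: ȳ = ΣA·y / ΣA = 3.7469 in.
Transfer each piece to the horizontal centroidal axis using Ī + A·d² with d = y − 3.7469:
  flange: d = 1.2031 in → contributes +6.1314 in⁴
  web: d = -1.5469 in → contributes +12.339 in⁴
Total I = 18.47 in⁴.
Extreme fibre distance c = 3.7469 in; S = I/c = 4.9295 in³.

S_x ≈ 4.93 in³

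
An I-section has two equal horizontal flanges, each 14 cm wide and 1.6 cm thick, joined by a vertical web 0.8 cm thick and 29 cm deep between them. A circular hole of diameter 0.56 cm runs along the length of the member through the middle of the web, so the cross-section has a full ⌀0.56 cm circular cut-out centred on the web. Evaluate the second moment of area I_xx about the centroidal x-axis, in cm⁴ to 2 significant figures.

I_xx ≈ 1.2 × 10⁴ cm⁴

Break the section into simple shapes (no overlaps), measuring from the bottom-left corner of the bounding box.
Bottom flange: 14 × 1.6, A = 22.4 cm², y = 0.8 cm, Ī = 4.779 cm⁴.
Web: 0.8 × 29, A = 23.2 cm², y = 16.1 cm, Ī = 1 626 cm⁴.
Top flange: 14 × 1.6, A = 22.4 cm², y = 31.4 cm, Ī = 4.779 cm⁴.
Hole (subtracted): ⌀0.56, A = 0.2463 cm², y = 16.1 cm, Ī = 0.004827 cm⁴.
By symmetry the centroid is at mid-height, ȳ = 16.1 cm.
Transfer each piece to the centroidal x-axis using Ī + A·d² with d = y − 16.1:
  bottom flange: d = -15.3 cm → contributes +5 248 cm⁴
  web: d = 0 cm → contributes +1 626 cm⁴
  top flange: d = 15.3 cm → contributes +5 248 cm⁴
  hole: d = 0 cm → contributes −0.004827 cm⁴
Total I = 12 123 cm⁴.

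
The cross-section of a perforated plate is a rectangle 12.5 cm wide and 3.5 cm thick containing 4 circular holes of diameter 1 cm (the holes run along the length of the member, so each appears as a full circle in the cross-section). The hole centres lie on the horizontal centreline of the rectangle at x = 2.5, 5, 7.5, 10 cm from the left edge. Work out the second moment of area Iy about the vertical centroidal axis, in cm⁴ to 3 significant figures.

Iy ≈ 545 cm⁴

Split into non-overlapping primitives; take the origin at the lower-left of the bounding box.
Plate: 12.5 × 3.5, A = 43.75 cm², x = 6.25 cm, Ī = 569.66 cm⁴.
Hole 1 (subtracted): ⌀1, A = 0.7854 cm², x = 2.5 cm, Ī = 0.049087 cm⁴.
Hole 2 (subtracted): ⌀1, A = 0.7854 cm², x = 5 cm, Ī = 0.049087 cm⁴.
Hole 3 (subtracted): ⌀1, A = 0.7854 cm², x = 7.5 cm, Ī = 0.049087 cm⁴.
Hole 4 (subtracted): ⌀1, A = 0.7854 cm², x = 10 cm, Ī = 0.049087 cm⁴.
By symmetry the centroid is at mid-width, x̄ = 6.25 cm.
Transfer each piece to the vertical centroidal axis using Ī + A·d² with d = x − 6.25:
  plate: d = 0 cm → contributes +569.66 cm⁴
  hole 1: d = -3.75 cm → contributes −11.094 cm⁴
  hole 2: d = -1.25 cm → contributes −1.2763 cm⁴
  hole 3: d = 1.25 cm → contributes −1.2763 cm⁴
  hole 4: d = 3.75 cm → contributes −11.094 cm⁴
Total I = 544.92 cm⁴.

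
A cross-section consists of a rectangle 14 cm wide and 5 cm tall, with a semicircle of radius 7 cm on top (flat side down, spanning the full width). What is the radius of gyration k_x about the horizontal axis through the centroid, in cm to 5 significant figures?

Treat the section as a set of non-overlapping primitives; coordinates are from the bounding-box lower-left.
Rectangular body: 14 × 5, A = 70 cm², y = 2.5 cm, Ī = 145.8333 cm⁴.
Semicircular cap: semicircle r = 7, A = 76.96902 cm², y = 7.970892 cm, Ī = 263.5265 cm⁴.
Centroid: ȳ = ΣA·y / ΣA = 5.365156 cm.
Transfer each piece to the horizontal axis through the centroid using Ī + A·d² with d = y − 5.365156:
  rectangular body: d = -2.865156 cm → contributes +720.4718 cm⁴
  semicircular cap: d = 2.605736 cm → contributes +786.1353 cm⁴
Total I = 1506.607 cm⁴.
Radius of gyration: k = √(I/A) = √(1506.607 / 146.969) = 3.201748 cm.

k_x ≈ 3.2017 cm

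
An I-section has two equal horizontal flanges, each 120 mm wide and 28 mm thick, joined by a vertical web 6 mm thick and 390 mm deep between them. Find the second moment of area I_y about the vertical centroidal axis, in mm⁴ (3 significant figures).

Treat the section as a set of non-overlapping primitives; coordinates are from the bounding-box lower-left.
Bottom flange: 120 × 28, A = 3 360 mm², x = 60 mm, Ī = 4 032 000 mm⁴.
Web: 6 × 390, A = 2 340 mm², x = 60 mm, Ī = 7 020 mm⁴.
Top flange: 120 × 28, A = 3 360 mm², x = 60 mm, Ī = 4 032 000 mm⁴.
By symmetry the centroid is at mid-width, x̄ = 60 mm.
All pieces are centred on the vertical centroidal axis, so I = ΣĪ = 8 071 020 mm⁴.

I_y ≈ 8.07 × 10⁶ mm⁴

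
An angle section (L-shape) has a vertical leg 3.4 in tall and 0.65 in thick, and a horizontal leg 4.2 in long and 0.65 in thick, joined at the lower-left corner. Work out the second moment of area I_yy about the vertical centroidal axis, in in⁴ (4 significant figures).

Split into non-overlapping primitives; take the origin at the lower-left of the bounding box.
Vertical leg: 0.65 × 3.4, A = 2.21 in², x = 0.325 in, Ī = 0.0778104 in⁴.
Horizontal leg (remainder): 3.55 × 0.65, A = 2.3075 in², x = 2.425 in, Ī = 2.42336 in⁴.
Centroid: x̄ = ΣA·x / ΣA = 1.39766 in.
Transfer each piece to the vertical centroidal axis using Ī + A·d² with d = x − 1.39766:
  vertical leg: d = -1.07266 in → contributes +2.62064 in⁴
  horizontal leg (remainder): d = 1.02734 in → contributes +4.85875 in⁴
Total I = 7.47939 in⁴.

I_yy ≈ 7.479 in⁴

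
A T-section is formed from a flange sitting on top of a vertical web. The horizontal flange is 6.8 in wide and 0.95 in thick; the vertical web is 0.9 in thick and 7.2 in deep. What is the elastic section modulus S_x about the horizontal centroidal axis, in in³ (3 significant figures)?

Break the section into simple shapes (no overlaps), measuring from the bottom-left corner of the bounding box.
Flange: 6.8 × 0.95, A = 6.46 in², y = 7.675 in, Ī = 0.48585 in⁴.
Web: 0.9 × 7.2, A = 6.48 in², y = 3.6 in, Ī = 27.994 in⁴.
Centroid: ȳ = ΣA·y / ΣA = 5.6344 in.
Transfer each piece to the horizontal centroidal axis using Ī + A·d² with d = y − 5.6344:
  flange: d = 2.0406 in → contributes +27.387 in⁴
  web: d = -2.0344 in → contributes +54.812 in⁴
Total I = 82.199 in⁴.
Extreme fibre distance c = 5.6344 in; S = I/c = 14.589 in³.

S_x ≈ 14.6 in³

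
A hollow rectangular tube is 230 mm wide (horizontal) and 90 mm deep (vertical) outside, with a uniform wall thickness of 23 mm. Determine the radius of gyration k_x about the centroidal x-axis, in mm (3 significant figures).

Treat the section as a set of non-overlapping primitives; coordinates are from the bounding-box lower-left.
Outer rectangle: 230 × 90, A = 20 700 mm², y = 45 mm, Ī = 13 972 500 mm⁴.
Inner void (subtracted): 184 × 44, A = 8 096 mm², y = 45 mm, Ī = 1 306 155 mm⁴.
By symmetry the centroid is at mid-height, ȳ = 45 mm.
All pieces are centred on the centroidal x-axis, so I = ΣĪ (holes subtracted) = 12 666 345 mm⁴.
Radius of gyration: k = √(I/A) = √(12 666 345 / 12 604) = 31.701 mm.

k_x ≈ 31.7 mm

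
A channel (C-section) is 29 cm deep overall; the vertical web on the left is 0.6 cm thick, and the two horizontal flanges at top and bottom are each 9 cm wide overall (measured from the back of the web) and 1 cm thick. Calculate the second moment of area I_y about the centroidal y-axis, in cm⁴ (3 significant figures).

Break the section into simple shapes (no overlaps), measuring from the bottom-left corner of the bounding box.
Web: 0.6 × 29, A = 17.4 cm², x = 0.3 cm, Ī = 0.522 cm⁴.
Top flange (beyond web): 8.4 × 1, A = 8.4 cm², x = 4.8 cm, Ī = 49.392 cm⁴.
Bottom flange (beyond web): 8.4 × 1, A = 8.4 cm², x = 4.8 cm, Ī = 49.392 cm⁴.
Centroid: x̄ = ΣA·x / ΣA = 2.5105 cm.
Transfer each piece to the centroidal y-axis using Ī + A·d² with d = x − 2.5105:
  web: d = -2.2105 cm → contributes +85.546 cm⁴
  top flange (beyond web): d = 2.2895 cm → contributes +93.422 cm⁴
  bottom flange (beyond web): d = 2.2895 cm → contributes +93.422 cm⁴
Total I = 272.39 cm⁴.

I_y ≈ 272 cm⁴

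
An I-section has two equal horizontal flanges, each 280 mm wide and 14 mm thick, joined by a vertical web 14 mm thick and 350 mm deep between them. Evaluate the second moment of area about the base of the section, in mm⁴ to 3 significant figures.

Split into non-overlapping primitives; take the origin at the lower-left of the bounding box.
Bottom flange: 280 × 14, A = 3 920 mm², y = 7 mm, Ī = 64 027 mm⁴.
Web: 14 × 350, A = 4 900 mm², y = 189 mm, Ī = 50 020 833 mm⁴.
Top flange: 280 × 14, A = 3 920 mm², y = 371 mm, Ī = 64 027 mm⁴.
Transfer each piece to the base of the section using Ī + A·d² with d = y − 0:
  bottom flange: d = 7 mm → contributes +256 107 mm⁴
  web: d = 189 mm → contributes +225 053 733 mm⁴
  top flange: d = 371 mm → contributes +539 616 747 mm⁴
Total I = 764 926 587 mm⁴.

I_base ≈ 7.65 × 10⁸ mm⁴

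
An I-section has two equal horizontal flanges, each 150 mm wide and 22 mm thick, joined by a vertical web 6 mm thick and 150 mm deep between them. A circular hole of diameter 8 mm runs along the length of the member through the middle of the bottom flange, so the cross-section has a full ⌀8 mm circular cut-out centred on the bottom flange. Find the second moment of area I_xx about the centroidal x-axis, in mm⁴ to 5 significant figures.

I_xx ≈ 5.0393 × 10⁷ mm⁴

Treat the section as a set of non-overlapping primitives; coordinates are from the bounding-box lower-left.
Bottom flange: 150 × 22, A = 3 300 mm², y = 11 mm, Ī = 133 100 mm⁴.
Web: 6 × 150, A = 900 mm², y = 97 mm, Ī = 1 687 500 mm⁴.
Top flange: 150 × 22, A = 3 300 mm², y = 183 mm, Ī = 133 100 mm⁴.
Hole (subtracted): ⌀8, A = 50.26548 mm², y = 11 mm, Ī = 201.0619 mm⁴.
Centroid: ȳ = ΣA·y / ΣA = 97.58027 mm.
Transfer each piece to the centroidal x-axis using Ī + A·d² with d = y − 97.58027:
  bottom flange: d = -86.58027 mm → contributes +24 870 370 mm⁴
  web: d = -0.5802665 mm → contributes +1 687 803 mm⁴
  top flange: d = 85.41973 mm → contributes +24 211 652 mm⁴
  hole: d = -86.58027 mm → contributes −376998.3 mm⁴
Total I = 50 392 827 mm⁴.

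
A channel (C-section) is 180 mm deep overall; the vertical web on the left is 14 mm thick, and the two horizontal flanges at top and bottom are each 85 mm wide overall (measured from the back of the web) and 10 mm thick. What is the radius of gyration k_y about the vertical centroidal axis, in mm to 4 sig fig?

Decompose the section into non-overlapping parts with the origin at the bottom-left of its bounding rectangle.
Web: 14 × 180, A = 2 520 mm², x = 7 mm, Ī = 41 160 mm⁴.
Top flange (beyond web): 71 × 10, A = 710 mm², x = 49.5 mm, Ī = 298 259 mm⁴.
Bottom flange (beyond web): 71 × 10, A = 710 mm², x = 49.5 mm, Ī = 298 259 mm⁴.
Centroid: x̄ = ΣA·x / ΣA = 22.3173 mm.
Transfer each piece to the vertical centroidal axis using Ī + A·d² with d = x − 22.3173:
  web: d = -15.3173 mm → contributes +632 398 mm⁴
  top flange (beyond web): d = 27.1827 mm → contributes +822 879 mm⁴
  bottom flange (beyond web): d = 27.1827 mm → contributes +822 879 mm⁴
Total I = 2 278 157 mm⁴.
Radius of gyration: k = √(I/A) = √(2 278 157 / 3 940) = 24.046 mm.

k_y ≈ 24.05 mm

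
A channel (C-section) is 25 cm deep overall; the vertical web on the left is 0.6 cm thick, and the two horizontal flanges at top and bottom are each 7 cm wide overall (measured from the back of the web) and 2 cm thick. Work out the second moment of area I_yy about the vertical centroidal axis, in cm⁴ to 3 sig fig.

I_yy ≈ 204 cm⁴

Decompose the section into non-overlapping parts with the origin at the bottom-left of its bounding rectangle.
Web: 0.6 × 25, A = 15 cm², x = 0.3 cm, Ī = 0.45 cm⁴.
Top flange (beyond web): 6.4 × 2, A = 12.8 cm², x = 3.8 cm, Ī = 43.691 cm⁴.
Bottom flange (beyond web): 6.4 × 2, A = 12.8 cm², x = 3.8 cm, Ī = 43.691 cm⁴.
Centroid: x̄ = ΣA·x / ΣA = 2.5069 cm.
Transfer each piece to the vertical centroidal axis using Ī + A·d² with d = x − 2.5069:
  web: d = -2.2069 cm → contributes +73.506 cm⁴
  top flange (beyond web): d = 1.2931 cm → contributes +65.094 cm⁴
  bottom flange (beyond web): d = 1.2931 cm → contributes +65.094 cm⁴
Total I = 203.69 cm⁴.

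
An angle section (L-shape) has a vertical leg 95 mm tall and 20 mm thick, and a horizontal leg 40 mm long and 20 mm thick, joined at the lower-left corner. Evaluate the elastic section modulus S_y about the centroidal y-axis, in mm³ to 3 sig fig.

Treat the section as a set of non-overlapping primitives; coordinates are from the bounding-box lower-left.
Vertical leg: 20 × 95, A = 1 900 mm², x = 10 mm, Ī = 63 333 mm⁴.
Horizontal leg (remainder): 20 × 20, A = 400 mm², x = 30 mm, Ī = 13 333 mm⁴.
Centroid: x̄ = ΣA·x / ΣA = 13.478 mm.
Transfer each piece to the centroidal y-axis using Ī + A·d² with d = x − 13.478:
  vertical leg: d = -3.4783 mm → contributes +86 320 mm⁴
  horizontal leg (remainder): d = 16.522 mm → contributes +122 520 mm⁴
Total I = 208 841 mm⁴.
Extreme fibre distance c = 26.522 mm; S = I/c = 7874.3 mm³.

S_y ≈ 7870 mm³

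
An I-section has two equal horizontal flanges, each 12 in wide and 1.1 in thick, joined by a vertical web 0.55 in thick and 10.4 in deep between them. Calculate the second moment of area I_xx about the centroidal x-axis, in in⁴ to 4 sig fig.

I_xx ≈ 927.1 in⁴

Break the section into simple shapes (no overlaps), measuring from the bottom-left corner of the bounding box.
Bottom flange: 12 × 1.1, A = 13.2 in², y = 0.55 in, Ī = 1.331 in⁴.
Web: 0.55 × 10.4, A = 5.72 in², y = 6.3 in, Ī = 51.5563 in⁴.
Top flange: 12 × 1.1, A = 13.2 in², y = 12.05 in, Ī = 1.331 in⁴.
By symmetry the centroid is at mid-height, ȳ = 6.3 in.
Transfer each piece to the centroidal x-axis using Ī + A·d² with d = y − 6.3:
  bottom flange: d = -5.75 in → contributes +437.756 in⁴
  web: d = 0 in → contributes +51.5563 in⁴
  top flange: d = 5.75 in → contributes +437.756 in⁴
Total I = 927.068 in⁴.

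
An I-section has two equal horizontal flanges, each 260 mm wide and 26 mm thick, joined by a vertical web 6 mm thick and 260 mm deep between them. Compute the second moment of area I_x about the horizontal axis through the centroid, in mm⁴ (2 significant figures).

I_x ≈ 2.9 × 10⁸ mm⁴

Break the section into simple shapes (no overlaps), measuring from the bottom-left corner of the bounding box.
Bottom flange: 260 × 26, A = 6 760 mm², y = 13 mm, Ī = 380 813 mm⁴.
Web: 6 × 260, A = 1 560 mm², y = 156 mm, Ī = 8 788 000 mm⁴.
Top flange: 260 × 26, A = 6 760 mm², y = 299 mm, Ī = 380 813 mm⁴.
By symmetry the centroid is at mid-height, ȳ = 156 mm.
Transfer each piece to the horizontal axis through the centroid using Ī + A·d² with d = y − 156:
  bottom flange: d = -143 mm → contributes +138 616 053 mm⁴
  web: d = 0 mm → contributes +8 788 000 mm⁴
  top flange: d = 143 mm → contributes +138 616 053 mm⁴
Total I = 286 020 107 mm⁴.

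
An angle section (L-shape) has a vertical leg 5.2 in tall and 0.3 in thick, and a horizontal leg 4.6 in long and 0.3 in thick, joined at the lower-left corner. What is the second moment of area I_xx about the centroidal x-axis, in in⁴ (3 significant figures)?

I_xx ≈ 7.76 in⁴

Break the section into simple shapes (no overlaps), measuring from the bottom-left corner of the bounding box.
Vertical leg: 0.3 × 5.2, A = 1.56 in², y = 2.6 in, Ī = 3.5152 in⁴.
Horizontal leg (remainder): 4.3 × 0.3, A = 1.29 in², y = 0.15 in, Ī = 0.009675 in⁴.
Centroid: ȳ = ΣA·y / ΣA = 1.4911 in.
Transfer each piece to the centroidal x-axis using Ī + A·d² with d = y − 1.4911:
  vertical leg: d = 1.1089 in → contributes +5.4336 in⁴
  horizontal leg (remainder): d = -1.3411 in → contributes +2.3296 in⁴
Total I = 7.7633 in⁴.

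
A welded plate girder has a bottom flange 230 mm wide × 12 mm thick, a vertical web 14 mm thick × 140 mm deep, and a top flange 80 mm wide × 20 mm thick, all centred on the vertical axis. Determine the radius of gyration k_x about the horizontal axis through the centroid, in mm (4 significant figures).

Split into non-overlapping primitives; take the origin at the lower-left of the bounding box.
Bottom plate: 230 × 12, A = 2 760 mm², y = 6 mm, Ī = 33 120 mm⁴.
Web plate: 14 × 140, A = 1 960 mm², y = 82 mm, Ī = 3 201 333 mm⁴.
Top plate: 80 × 20, A = 1 600 mm², y = 162 mm, Ī = 53333.3 mm⁴.
Centroid: ȳ = ΣA·y / ΣA = 69.0633 mm.
Transfer each piece to the horizontal axis through the centroid using Ī + A·d² with d = y − 69.0633:
  bottom plate: d = -63.0633 mm → contributes +11 009 581 mm⁴
  web plate: d = 12.9367 mm → contributes +3 529 356 mm⁴
  top plate: d = 92.9367 mm → contributes +13 872 904 mm⁴
Total I = 28 411 841 mm⁴.
Radius of gyration: k = √(I/A) = √(28 411 841 / 6 320) = 67.0488 mm.

k_x ≈ 67.05 mm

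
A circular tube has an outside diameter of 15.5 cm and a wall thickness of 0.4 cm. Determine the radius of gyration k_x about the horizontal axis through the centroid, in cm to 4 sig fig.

k_x ≈ 5.341 cm

Break the section into simple shapes (no overlaps), measuring from the bottom-left corner of the bounding box.
Outer circle: ⌀15.5, A = 188.692 cm², y = 7.75 cm, Ī = 2833.33 cm⁴.
Bore (subtracted): ⌀14.7, A = 169.717 cm², y = 7.75 cm, Ī = 2292.13 cm⁴.
By symmetry the centroid is at mid-height, ȳ = 7.75 cm.
All pieces are centred on the horizontal axis through the centroid, so I = ΣĪ (holes subtracted) = 541.197 cm⁴.
Radius of gyration: k = √(I/A) = √(541.197 / 18.9752) = 5.34053 cm.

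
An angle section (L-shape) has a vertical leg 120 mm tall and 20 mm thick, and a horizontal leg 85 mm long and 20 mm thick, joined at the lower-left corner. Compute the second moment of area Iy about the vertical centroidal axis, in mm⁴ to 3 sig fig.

Break the section into simple shapes (no overlaps), measuring from the bottom-left corner of the bounding box.
Vertical leg: 20 × 120, A = 2 400 mm², x = 10 mm, Ī = 80 000 mm⁴.
Horizontal leg (remainder): 65 × 20, A = 1 300 mm², x = 52.5 mm, Ī = 457 708 mm⁴.
Centroid: x̄ = ΣA·x / ΣA = 24.932 mm.
Transfer each piece to the vertical centroidal axis using Ī + A·d² with d = x − 24.932:
  vertical leg: d = -14.932 mm → contributes +615 146 mm⁴
  horizontal leg (remainder): d = 27.568 mm → contributes +1 445 670 mm⁴
Total I = 2 060 816 mm⁴.

Iy ≈ 2.06 × 10⁶ mm⁴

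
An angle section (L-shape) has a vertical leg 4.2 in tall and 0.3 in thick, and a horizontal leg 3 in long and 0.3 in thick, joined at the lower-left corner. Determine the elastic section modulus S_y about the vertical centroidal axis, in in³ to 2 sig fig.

S_y ≈ 0.71 in³

Split into non-overlapping primitives; take the origin at the lower-left of the bounding box.
Vertical leg: 0.3 × 4.2, A = 1.26 in², x = 0.15 in, Ī = 0.00945 in⁴.
Horizontal leg (remainder): 2.7 × 0.3, A = 0.81 in², x = 1.65 in, Ī = 0.4921 in⁴.
Centroid: x̄ = ΣA·x / ΣA = 0.737 in.
Transfer each piece to the vertical centroidal axis using Ī + A·d² with d = x − 0.737:
  vertical leg: d = -0.587 in → contributes +0.4435 in⁴
  horizontal leg (remainder): d = 0.913 in → contributes +1.167 in⁴
Total I = 1.611 in⁴.
Extreme fibre distance c = 2.263 in; S = I/c = 0.7118 in³.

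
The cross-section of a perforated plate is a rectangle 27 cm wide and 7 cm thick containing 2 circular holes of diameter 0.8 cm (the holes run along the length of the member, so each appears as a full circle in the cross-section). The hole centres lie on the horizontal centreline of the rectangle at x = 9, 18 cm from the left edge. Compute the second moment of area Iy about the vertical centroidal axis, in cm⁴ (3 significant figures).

Iy ≈ 1.15 × 10⁴ cm⁴

Break the section into simple shapes (no overlaps), measuring from the bottom-left corner of the bounding box.
Plate: 27 × 7, A = 189 cm², x = 13.5 cm, Ī = 11 482 cm⁴.
Hole 1 (subtracted): ⌀0.8, A = 0.50265 cm², x = 9 cm, Ī = 0.020106 cm⁴.
Hole 2 (subtracted): ⌀0.8, A = 0.50265 cm², x = 18 cm, Ī = 0.020106 cm⁴.
By symmetry the centroid is at mid-width, x̄ = 13.5 cm.
Transfer each piece to the vertical centroidal axis using Ī + A·d² with d = x − 13.5:
  plate: d = 0 cm → contributes +11 482 cm⁴
  hole 1: d = -4.5 cm → contributes −10.199 cm⁴
  hole 2: d = 4.5 cm → contributes −10.199 cm⁴
Total I = 11 461 cm⁴.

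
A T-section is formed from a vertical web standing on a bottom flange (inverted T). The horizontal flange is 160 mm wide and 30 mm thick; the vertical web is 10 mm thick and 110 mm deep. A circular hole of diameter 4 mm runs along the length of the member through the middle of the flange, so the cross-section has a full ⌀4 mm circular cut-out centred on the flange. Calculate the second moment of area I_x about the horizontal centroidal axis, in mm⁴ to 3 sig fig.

Break the section into simple shapes (no overlaps), measuring from the bottom-left corner of the bounding box.
Flange: 160 × 30, A = 4 800 mm², y = 15 mm, Ī = 360 000 mm⁴.
Web: 10 × 110, A = 1 100 mm², y = 85 mm, Ī = 1 109 167 mm⁴.
Hole (subtracted): ⌀4, A = 12.566 mm², y = 15 mm, Ī = 12.566 mm⁴.
Centroid: ȳ = ΣA·y / ΣA = 28.079 mm.
Transfer each piece to the horizontal centroidal axis using Ī + A·d² with d = y − 28.079:
  flange: d = -13.079 mm → contributes +1 181 052 mm⁴
  web: d = 56.921 mm → contributes +4 673 204 mm⁴
  hole: d = -13.079 mm → contributes −2162.1 mm⁴
Total I = 5 852 094 mm⁴.

I_x ≈ 5.85 × 10⁶ mm⁴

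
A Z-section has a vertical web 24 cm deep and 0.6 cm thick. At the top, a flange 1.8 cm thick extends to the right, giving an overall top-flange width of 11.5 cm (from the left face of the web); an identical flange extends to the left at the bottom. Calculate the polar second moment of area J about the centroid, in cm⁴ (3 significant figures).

Break the section into simple shapes (no overlaps), measuring from the bottom-left corner of the bounding box.
Web: 0.6 × 24, A = 14.4 cm², y = 12 cm, Ī = 691.2 cm⁴.
Top flange (beyond web): 10.9 × 1.8, A = 19.62 cm², y = 23.1 cm, Ī = 5.2974 cm⁴.
Bottom flange (beyond web): 10.9 × 1.8, A = 19.62 cm², y = 0.9 cm, Ī = 5.2974 cm⁴.
Centroid: ȳ = ΣA·y / ΣA = 12 cm.
Transfer each piece to the centroidal x-axis using Ī + A·d² with d = y − 12:
  web: d = 0 cm → contributes +691.2 cm⁴
  top flange (beyond web): d = 11.1 cm → contributes +2422.7 cm⁴
  bottom flange (beyond web): d = -11.1 cm → contributes +2422.7 cm⁴
Total I = 5536.6 cm⁴.
For the y-axis: x̄ = 11.2 cm.
Repeating about the centroidal y-axis gives I_y = 1686.3 cm⁴.
Polar second moment: J = I_x + I_y = 7222.9 cm⁴.

J ≈ 7220 cm⁴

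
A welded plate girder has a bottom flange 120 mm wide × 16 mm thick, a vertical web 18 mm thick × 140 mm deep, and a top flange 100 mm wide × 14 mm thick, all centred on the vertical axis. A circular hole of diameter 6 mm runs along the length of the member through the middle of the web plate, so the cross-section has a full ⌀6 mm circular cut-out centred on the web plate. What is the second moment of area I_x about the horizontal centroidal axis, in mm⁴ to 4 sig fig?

Split into non-overlapping primitives; take the origin at the lower-left of the bounding box.
Bottom plate: 120 × 16, A = 1 920 mm², y = 8 mm, Ī = 40 960 mm⁴.
Web plate: 18 × 140, A = 2 520 mm², y = 86 mm, Ī = 4 116 000 mm⁴.
Top plate: 100 × 14, A = 1 400 mm², y = 163 mm, Ī = 22866.7 mm⁴.
Hole (subtracted): ⌀6, A = 28.2743 mm², y = 86 mm, Ī = 63.6173 mm⁴.
Centroid: ȳ = ΣA·y / ΣA = 78.7801 mm.
Transfer each piece to the horizontal centroidal axis using Ī + A·d² with d = y − 78.7801:
  bottom plate: d = -70.7801 mm → contributes +9 659 823 mm⁴
  web plate: d = 7.21989 mm → contributes +4 247 359 mm⁴
  top plate: d = 84.2199 mm → contributes +9 953 052 mm⁴
  hole: d = 7.21989 mm → contributes −1537.47 mm⁴
Total I = 23 858 697 mm⁴.

I_x ≈ 2.386 × 10⁷ mm⁴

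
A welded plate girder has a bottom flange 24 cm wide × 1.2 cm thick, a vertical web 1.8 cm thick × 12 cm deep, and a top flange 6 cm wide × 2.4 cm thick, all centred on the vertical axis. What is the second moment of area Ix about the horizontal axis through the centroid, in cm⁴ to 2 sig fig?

Ix ≈ 2200 cm⁴

Treat the section as a set of non-overlapping primitives; coordinates are from the bounding-box lower-left.
Bottom plate: 24 × 1.2, A = 28.8 cm², y = 0.6 cm, Ī = 3.456 cm⁴.
Web plate: 1.8 × 12, A = 21.6 cm², y = 7.2 cm, Ī = 259.2 cm⁴.
Top plate: 6 × 2.4, A = 14.4 cm², y = 14.4 cm, Ī = 6.912 cm⁴.
Centroid: ȳ = ΣA·y / ΣA = 5.867 cm.
Transfer each piece to the horizontal axis through the centroid using Ī + A·d² with d = y − 5.867:
  bottom plate: d = -5.267 cm → contributes +802.3 cm⁴
  web plate: d = 1.333 cm → contributes +297.6 cm⁴
  top plate: d = 8.533 cm → contributes +1 055 cm⁴
Total I = 2 155 cm⁴.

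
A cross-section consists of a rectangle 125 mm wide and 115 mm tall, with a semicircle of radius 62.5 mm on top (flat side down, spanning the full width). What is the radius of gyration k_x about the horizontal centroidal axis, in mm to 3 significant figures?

k_x ≈ 48.3 mm

Decompose the section into non-overlapping parts with the origin at the bottom-left of its bounding rectangle.
Rectangular body: 125 × 115, A = 14 375 mm², y = 57.5 mm, Ī = 15 842 448 mm⁴.
Semicircular cap: semicircle r = 62.5, A = 6135.9 mm², y = 141.53 mm, Ī = 1 674 758 mm⁴.
Centroid: ȳ = ΣA·y / ΣA = 82.637 mm.
Transfer each piece to the horizontal centroidal axis using Ī + A·d² with d = y − 82.637:
  rectangular body: d = -25.137 mm → contributes +24 925 312 mm⁴
  semicircular cap: d = 58.889 mm → contributes +22 953 736 mm⁴
Total I = 47 879 048 mm⁴.
Radius of gyration: k = √(I/A) = √(47 879 048 / 20 511) = 48.315 mm.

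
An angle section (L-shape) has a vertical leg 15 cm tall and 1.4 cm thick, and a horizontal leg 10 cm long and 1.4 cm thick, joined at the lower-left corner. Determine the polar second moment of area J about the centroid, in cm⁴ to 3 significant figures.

J ≈ 1020 cm⁴

Treat the section as a set of non-overlapping primitives; coordinates are from the bounding-box lower-left.
Vertical leg: 1.4 × 15, A = 21 cm², y = 7.5 cm, Ī = 393.75 cm⁴.
Horizontal leg (remainder): 8.6 × 1.4, A = 12.04 cm², y = 0.7 cm, Ī = 1.9665 cm⁴.
Centroid: ȳ = ΣA·y / ΣA = 5.022 cm.
Transfer each piece to the centroidal x-axis using Ī + A·d² with d = y − 5.022:
  vertical leg: d = 2.478 cm → contributes +522.7 cm⁴
  horizontal leg (remainder): d = -4.322 cm → contributes +226.87 cm⁴
Total I = 749.57 cm⁴.
For the y-axis: x̄ = 2.522 cm.
Repeating about the centroidal y-axis gives I_y = 268.95 cm⁴.
Polar second moment: J = I_x + I_y = 1018.5 cm⁴.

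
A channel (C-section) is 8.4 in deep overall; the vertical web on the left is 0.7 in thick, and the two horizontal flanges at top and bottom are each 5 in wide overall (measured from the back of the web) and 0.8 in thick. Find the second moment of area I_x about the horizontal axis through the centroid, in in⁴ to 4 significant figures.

Break the section into simple shapes (no overlaps), measuring from the bottom-left corner of the bounding box.
Web: 0.7 × 8.4, A = 5.88 in², y = 4.2 in, Ī = 34.5744 in⁴.
Top flange (beyond web): 4.3 × 0.8, A = 3.44 in², y = 8 in, Ī = 0.183467 in⁴.
Bottom flange (beyond web): 4.3 × 0.8, A = 3.44 in², y = 0.4 in, Ī = 0.183467 in⁴.
By symmetry the centroid is at mid-height, ȳ = 4.2 in.
Transfer each piece to the horizontal axis through the centroid using Ī + A·d² with d = y − 4.2:
  web: d = 0 in → contributes +34.5744 in⁴
  top flange (beyond web): d = 3.8 in → contributes +49.8571 in⁴
  bottom flange (beyond web): d = -3.8 in → contributes +49.8571 in⁴
Total I = 134.289 in⁴.

I_x ≈ 134.3 in⁴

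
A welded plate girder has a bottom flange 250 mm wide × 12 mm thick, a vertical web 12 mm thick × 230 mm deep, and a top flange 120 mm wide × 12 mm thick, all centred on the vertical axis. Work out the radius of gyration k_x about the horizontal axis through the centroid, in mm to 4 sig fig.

k_x ≈ 100.2 mm

Treat the section as a set of non-overlapping primitives; coordinates are from the bounding-box lower-left.
Bottom plate: 250 × 12, A = 3 000 mm², y = 6 mm, Ī = 36 000 mm⁴.
Web plate: 12 × 230, A = 2 760 mm², y = 127 mm, Ī = 12 167 000 mm⁴.
Top plate: 120 × 12, A = 1 440 mm², y = 248 mm, Ī = 17 280 mm⁴.
Centroid: ȳ = ΣA·y / ΣA = 100.783 mm.
Transfer each piece to the horizontal axis through the centroid using Ī + A·d² with d = y − 100.783:
  bottom plate: d = -94.7833 mm → contributes +26 987 641 mm⁴
  web plate: d = 26.2167 mm → contributes +14 063 986 mm⁴
  top plate: d = 147.217 mm → contributes +31 226 036 mm⁴
Total I = 72 277 662 mm⁴.
Radius of gyration: k = √(I/A) = √(72 277 662 / 7 200) = 100.193 mm.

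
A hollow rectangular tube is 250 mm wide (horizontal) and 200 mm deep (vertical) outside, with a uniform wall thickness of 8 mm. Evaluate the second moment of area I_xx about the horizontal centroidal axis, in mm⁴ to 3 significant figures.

Decompose the section into non-overlapping parts with the origin at the bottom-left of its bounding rectangle.
Outer rectangle: 250 × 200, A = 50 000 mm², y = 100 mm, Ī = 166 666 667 mm⁴.
Inner void (subtracted): 234 × 184, A = 43 056 mm², y = 100 mm, Ī = 121 475 328 mm⁴.
By symmetry the centroid is at mid-height, ȳ = 100 mm.
All pieces are centred on the horizontal centroidal axis, so I = ΣĪ (holes subtracted) = 45 191 339 mm⁴.

I_xx ≈ 4.52 × 10⁷ mm⁴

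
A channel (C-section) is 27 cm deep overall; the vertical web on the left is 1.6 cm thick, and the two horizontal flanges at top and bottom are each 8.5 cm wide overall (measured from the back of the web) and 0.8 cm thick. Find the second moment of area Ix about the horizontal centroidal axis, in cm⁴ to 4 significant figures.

Ix ≈ 4520 cm⁴

Treat the section as a set of non-overlapping primitives; coordinates are from the bounding-box lower-left.
Web: 1.6 × 27, A = 43.2 cm², y = 13.5 cm, Ī = 2624.4 cm⁴.
Top flange (beyond web): 6.9 × 0.8, A = 5.52 cm², y = 26.6 cm, Ī = 0.2944 cm⁴.
Bottom flange (beyond web): 6.9 × 0.8, A = 5.52 cm², y = 0.4 cm, Ī = 0.2944 cm⁴.
By symmetry the centroid is at mid-height, ȳ = 13.5 cm.
Transfer each piece to the horizontal centroidal axis using Ī + A·d² with d = y − 13.5:
  web: d = 0 cm → contributes +2624.4 cm⁴
  top flange (beyond web): d = 13.1 cm → contributes +947.582 cm⁴
  bottom flange (beyond web): d = -13.1 cm → contributes +947.582 cm⁴
Total I = 4519.56 cm⁴.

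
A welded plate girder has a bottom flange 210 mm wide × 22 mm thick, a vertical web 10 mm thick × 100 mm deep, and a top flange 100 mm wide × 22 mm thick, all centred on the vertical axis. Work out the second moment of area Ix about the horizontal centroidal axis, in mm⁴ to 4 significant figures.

Treat the section as a set of non-overlapping primitives; coordinates are from the bounding-box lower-left.
Bottom plate: 210 × 22, A = 4 620 mm², y = 11 mm, Ī = 186 340 mm⁴.
Web plate: 10 × 100, A = 1 000 mm², y = 72 mm, Ī = 833 333 mm⁴.
Top plate: 100 × 22, A = 2 200 mm², y = 133 mm, Ī = 88733.3 mm⁴.
Centroid: ȳ = ΣA·y / ΣA = 53.1228 mm.
Transfer each piece to the horizontal centroidal axis using Ī + A·d² with d = y − 53.1228:
  bottom plate: d = -42.1228 mm → contributes +8 383 731 mm⁴
  web plate: d = 18.8772 mm → contributes +1 189 683 mm⁴
  top plate: d = 79.8772 mm → contributes +14 125 554 mm⁴
Total I = 23 698 969 mm⁴.

Ix ≈ 2.370 × 10⁷ mm⁴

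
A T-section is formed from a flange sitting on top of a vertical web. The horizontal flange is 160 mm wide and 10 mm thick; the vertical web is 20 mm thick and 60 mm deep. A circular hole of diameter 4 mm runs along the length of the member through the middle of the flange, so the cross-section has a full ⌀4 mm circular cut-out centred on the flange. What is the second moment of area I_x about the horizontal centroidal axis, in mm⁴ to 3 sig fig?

Treat the section as a set of non-overlapping primitives; coordinates are from the bounding-box lower-left.
Flange: 160 × 10, A = 1 600 mm², y = 65 mm, Ī = 13 333 mm⁴.
Web: 20 × 60, A = 1 200 mm², y = 30 mm, Ī = 360 000 mm⁴.
Hole (subtracted): ⌀4, A = 12.566 mm², y = 65 mm, Ī = 12.566 mm⁴.
Centroid: ȳ = ΣA·y / ΣA = 49.932 mm.
Transfer each piece to the horizontal centroidal axis using Ī + A·d² with d = y − 49.932:
  flange: d = 15.068 mm → contributes +376 587 mm⁴
  web: d = -19.932 mm → contributes +836 760 mm⁴
  hole: d = 15.068 mm → contributes −2865.6 mm⁴
Total I = 1 210 481 mm⁴.

I_x ≈ 1.21 × 10⁶ mm⁴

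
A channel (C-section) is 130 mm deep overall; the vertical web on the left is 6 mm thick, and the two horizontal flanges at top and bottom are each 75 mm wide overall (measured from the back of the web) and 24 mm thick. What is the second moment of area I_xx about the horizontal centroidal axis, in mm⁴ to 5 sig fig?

I_xx ≈ 1.0561 × 10⁷ mm⁴

Break the section into simple shapes (no overlaps), measuring from the bottom-left corner of the bounding box.
Web: 6 × 130, A = 780 mm², y = 65 mm, Ī = 1 098 500 mm⁴.
Top flange (beyond web): 69 × 24, A = 1 656 mm², y = 118 mm, Ī = 79 488 mm⁴.
Bottom flange (beyond web): 69 × 24, A = 1 656 mm², y = 12 mm, Ī = 79 488 mm⁴.
By symmetry the centroid is at mid-height, ȳ = 65 mm.
Transfer each piece to the horizontal centroidal axis using Ī + A·d² with d = y − 65:
  web: d = 0 mm → contributes +1 098 500 mm⁴
  top flange (beyond web): d = 53 mm → contributes +4 731 192 mm⁴
  bottom flange (beyond web): d = -53 mm → contributes +4 731 192 mm⁴
Total I = 10 560 884 mm⁴.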